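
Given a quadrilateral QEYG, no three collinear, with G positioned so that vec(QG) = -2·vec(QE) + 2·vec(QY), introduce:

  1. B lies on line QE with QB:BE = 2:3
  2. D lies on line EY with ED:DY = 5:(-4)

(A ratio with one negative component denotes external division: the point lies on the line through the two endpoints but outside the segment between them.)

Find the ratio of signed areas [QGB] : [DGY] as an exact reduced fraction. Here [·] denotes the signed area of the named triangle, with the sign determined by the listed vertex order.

Choose coordinates Q = (0, 0), E = (1, 0), Y = (0, 1), G = (-2, 2).
1. B lies on line QE with QB:BE = 2:3 ⇒ B = (2/5, 0)
2. D lies on line EY with ED:DY = 5:(-4) ⇒ D = (-4, 5)
2·[QGB] = -4/5, 2·[DGY] = 4
[QGB]:[DGY] = -4/5:4 = -1/5

[QGB]:[DGY] = -1/5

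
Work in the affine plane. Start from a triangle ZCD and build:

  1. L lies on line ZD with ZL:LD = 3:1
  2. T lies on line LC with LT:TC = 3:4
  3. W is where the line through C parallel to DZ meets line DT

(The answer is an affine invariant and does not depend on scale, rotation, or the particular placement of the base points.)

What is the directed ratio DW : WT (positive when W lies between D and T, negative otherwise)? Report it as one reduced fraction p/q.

Work in coordinates with Z = (0, 0), C = (1, 0), D = (0, 1).
1. L lies on line ZD with ZL:LD = 3:1 ⇒ L = (0, 3/4)
2. T lies on line LC with LT:TC = 3:4 ⇒ T = (3/7, 3/7)
3. W is where the line through C parallel to DZ meets line DT ⇒ W = (1, -1/3)
W = D + t·(T−D) with t = 7/3, so DW:WT = t:(1−t) = 7/3:-4/3

DW:WT = -7/4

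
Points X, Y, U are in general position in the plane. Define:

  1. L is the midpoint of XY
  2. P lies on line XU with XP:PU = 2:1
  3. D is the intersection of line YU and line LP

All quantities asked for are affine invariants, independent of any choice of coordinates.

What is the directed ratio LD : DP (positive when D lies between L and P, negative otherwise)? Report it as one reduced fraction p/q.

Assign X = (0, 0), Y = (1, 0), U = (0, 1) — the answer is frame-independent, so this choice is without loss of generality.
1. L is the midpoint of XY ⇒ L = (1/2, 0)
2. P lies on line XU with XP:PU = 2:1 ⇒ P = (0, 2/3)
3. D is the intersection of line YU and line LP ⇒ D = (-1, 2)
D = L + t·(P−L) with t = 3, so LD:DP = t:(1−t) = 3:-2

LD:DP = -3/2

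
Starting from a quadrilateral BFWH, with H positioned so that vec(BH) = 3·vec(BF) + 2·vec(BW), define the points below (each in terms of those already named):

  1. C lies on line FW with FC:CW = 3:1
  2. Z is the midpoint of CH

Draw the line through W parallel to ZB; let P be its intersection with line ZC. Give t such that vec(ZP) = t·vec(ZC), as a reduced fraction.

t = 13/7

Work in coordinates with B = (0, 0), F = (1, 0), W = (0, 1), H = (3, 2).
1. C lies on line FW with FC:CW = 3:1 ⇒ C = (1/4, 3/4)
2. Z is the midpoint of CH ⇒ Z = (13/8, 11/8)
through W parallel to ZB: direction (-13/8, -11/8); meets ZC at P = (-13/14, 3/14)
P = Z + t·(C−Z) with t = 13/7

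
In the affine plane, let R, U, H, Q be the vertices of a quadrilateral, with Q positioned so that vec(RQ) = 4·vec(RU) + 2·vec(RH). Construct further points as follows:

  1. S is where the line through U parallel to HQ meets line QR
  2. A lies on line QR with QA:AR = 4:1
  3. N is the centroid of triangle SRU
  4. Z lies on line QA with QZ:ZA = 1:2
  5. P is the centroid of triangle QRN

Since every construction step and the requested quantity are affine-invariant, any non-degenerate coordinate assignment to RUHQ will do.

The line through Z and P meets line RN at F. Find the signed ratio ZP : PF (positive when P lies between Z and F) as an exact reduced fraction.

Choose coordinates R = (0, 0), U = (1, 0), H = (0, 1), Q = (4, 2).
1. S is where the line through U parallel to HQ meets line QR ⇒ S = (-1, -1/2)
2. A lies on line QR with QA:AR = 4:1 ⇒ A = (4/5, 2/5)
3. N is the centroid of triangle SRU ⇒ N = (0, -1/6)
4. Z lies on line QA with QZ:ZA = 1:2 ⇒ Z = (44/15, 22/15)
5. P is the centroid of triangle QRN ⇒ P = (4/3, 11/18)
line ZP meets RN at F = (0, -11/108)
P = Z + t·(F−Z) with t = 6/11, so ZP:PF = 6/11:5/11

ZP:PF = 6/5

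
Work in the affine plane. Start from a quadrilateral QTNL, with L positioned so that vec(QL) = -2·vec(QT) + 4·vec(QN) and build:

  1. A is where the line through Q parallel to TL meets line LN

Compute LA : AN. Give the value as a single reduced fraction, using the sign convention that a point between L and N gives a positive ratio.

Assign Q = (0, 0), T = (1, 0), N = (0, 1), L = (-2, 4) — the answer is frame-independent, so this choice is without loss of generality.
1. A is where the line through Q parallel to TL meets line LN ⇒ A = (6, -8)
A = L + t·(N−L) with t = 4, so LA:AN = t:(1−t) = 4:-3

LA:AN = -4/3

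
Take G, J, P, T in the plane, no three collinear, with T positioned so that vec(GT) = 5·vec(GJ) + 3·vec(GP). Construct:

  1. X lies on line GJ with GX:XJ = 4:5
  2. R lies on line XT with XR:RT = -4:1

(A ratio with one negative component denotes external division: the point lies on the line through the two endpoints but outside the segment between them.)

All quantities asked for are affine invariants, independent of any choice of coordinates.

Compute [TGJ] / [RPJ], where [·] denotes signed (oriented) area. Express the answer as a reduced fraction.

Choose coordinates G = (0, 0), J = (1, 0), P = (0, 1), T = (5, 3).
1. X lies on line GJ with GX:XJ = 4:5 ⇒ X = (4/9, 0)
2. R lies on line XT with XR:RT = -4:1 ⇒ R = (176/27, 4)
2·[TGJ] = 3, 2·[RPJ] = 257/27
[TGJ]:[RPJ] = 3:257/27 = 81/257

[TGJ]:[RPJ] = 81/257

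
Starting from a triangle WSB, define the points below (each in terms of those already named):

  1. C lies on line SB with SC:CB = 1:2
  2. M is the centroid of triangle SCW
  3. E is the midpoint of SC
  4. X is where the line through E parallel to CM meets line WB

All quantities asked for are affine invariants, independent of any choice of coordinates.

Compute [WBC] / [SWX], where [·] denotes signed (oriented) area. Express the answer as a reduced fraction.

[WBC]:[SWX] = -4/9

Work in coordinates with W = (0, 0), S = (1, 0), B = (0, 1).
1. C lies on line SB with SC:CB = 1:2 ⇒ C = (2/3, 1/3)
2. M is the centroid of triangle SCW ⇒ M = (5/9, 1/9)
3. E is the midpoint of SC ⇒ E = (5/6, 1/6)
4. X is where the line through E parallel to CM meets line WB ⇒ X = (0, -3/2)
2·[WBC] = -2/3, 2·[SWX] = 3/2
[WBC]:[SWX] = -2/3:3/2 = -4/9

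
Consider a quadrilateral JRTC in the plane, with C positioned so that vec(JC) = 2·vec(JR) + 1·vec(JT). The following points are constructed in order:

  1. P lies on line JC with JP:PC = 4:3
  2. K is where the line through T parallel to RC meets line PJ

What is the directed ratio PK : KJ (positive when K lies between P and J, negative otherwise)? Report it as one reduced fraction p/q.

Work in coordinates with J = (0, 0), R = (1, 0), T = (0, 1), C = (2, 1).
1. P lies on line JC with JP:PC = 4:3 ⇒ P = (8/7, 4/7)
2. K is where the line through T parallel to RC meets line PJ ⇒ K = (-2, -1)
K = P + t·(J−P) with t = 11/4, so PK:KJ = t:(1−t) = 11/4:-7/4

PK:KJ = -11/7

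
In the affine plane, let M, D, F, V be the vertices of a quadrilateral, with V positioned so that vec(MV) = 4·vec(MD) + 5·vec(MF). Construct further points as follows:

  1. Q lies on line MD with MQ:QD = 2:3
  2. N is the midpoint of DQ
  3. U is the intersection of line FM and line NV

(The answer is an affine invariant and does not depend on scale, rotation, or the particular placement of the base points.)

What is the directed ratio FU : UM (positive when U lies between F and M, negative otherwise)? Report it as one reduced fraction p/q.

FU:UM = -68/35

Set M = (0, 0), D = (1, 0), F = (0, 1), V = (4, 5); any affine frame gives the same invariant.
1. Q lies on line MD with MQ:QD = 2:3 ⇒ Q = (2/5, 0)
2. N is the midpoint of DQ ⇒ N = (7/10, 0)
3. U is the intersection of line FM and line NV ⇒ U = (0, -35/33)
U = F + t·(M−F) with t = 68/33, so FU:UM = t:(1−t) = 68/33:-35/33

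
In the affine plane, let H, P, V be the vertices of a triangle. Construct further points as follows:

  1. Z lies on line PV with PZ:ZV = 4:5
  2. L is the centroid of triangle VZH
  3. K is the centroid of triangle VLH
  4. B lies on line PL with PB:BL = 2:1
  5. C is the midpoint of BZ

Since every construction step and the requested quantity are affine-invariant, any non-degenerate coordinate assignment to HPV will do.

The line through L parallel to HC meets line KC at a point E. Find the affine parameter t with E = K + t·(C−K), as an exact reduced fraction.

t = 13/55

Work in coordinates with H = (0, 0), P = (1, 0), V = (0, 1).
1. Z lies on line PV with PZ:ZV = 4:5 ⇒ Z = (5/9, 4/9)
2. L is the centroid of triangle VZH ⇒ L = (5/27, 13/27)
3. K is the centroid of triangle VLH ⇒ K = (5/81, 40/81)
4. B lies on line PL with PB:BL = 2:1 ⇒ B = (37/81, 26/81)
5. C is the midpoint of BZ ⇒ C = (41/81, 31/81)
through L parallel to HC: direction (41/81, 31/81); meets KC at E = (743/4455, 2083/4455)
E = K + t·(C−K) with t = 13/55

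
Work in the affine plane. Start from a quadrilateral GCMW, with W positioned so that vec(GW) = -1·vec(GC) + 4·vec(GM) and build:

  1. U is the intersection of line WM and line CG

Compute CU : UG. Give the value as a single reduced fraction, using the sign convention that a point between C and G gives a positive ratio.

CU:UG = 2

Assign G = (0, 0), C = (1, 0), M = (0, 1), W = (-1, 4) — the answer is frame-independent, so this choice is without loss of generality.
1. U is the intersection of line WM and line CG ⇒ U = (1/3, 0)
U = C + t·(G−C) with t = 2/3, so CU:UG = t:(1−t) = 2/3:1/3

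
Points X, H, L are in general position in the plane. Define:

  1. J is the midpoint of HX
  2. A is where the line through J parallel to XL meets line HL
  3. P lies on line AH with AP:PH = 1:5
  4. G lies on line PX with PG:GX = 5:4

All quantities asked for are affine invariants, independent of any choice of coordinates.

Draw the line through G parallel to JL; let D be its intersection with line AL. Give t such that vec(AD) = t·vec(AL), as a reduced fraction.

Work in coordinates with X = (0, 0), H = (1, 0), L = (0, 1).
1. J is the midpoint of HX ⇒ J = (1/2, 0)
2. A is where the line through J parallel to XL meets line HL ⇒ A = (1/2, 1/2)
3. P lies on line AH with AP:PH = 1:5 ⇒ P = (7/12, 5/12)
4. G lies on line PX with PG:GX = 5:4 ⇒ G = (7/27, 5/27)
through G parallel to JL: direction (-1/2, 1); meets AL at D = (-8/27, 35/27)
D = A + t·(L−A) with t = 43/27

t = 43/27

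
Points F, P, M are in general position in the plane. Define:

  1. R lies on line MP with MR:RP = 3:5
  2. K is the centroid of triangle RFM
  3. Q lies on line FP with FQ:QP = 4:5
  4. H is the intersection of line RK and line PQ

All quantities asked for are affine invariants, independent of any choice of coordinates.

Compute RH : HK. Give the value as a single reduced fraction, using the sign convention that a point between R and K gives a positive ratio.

RH:HK = -15/13

Work in coordinates with F = (0, 0), P = (1, 0), M = (0, 1).
1. R lies on line MP with MR:RP = 3:5 ⇒ R = (3/8, 5/8)
2. K is the centroid of triangle RFM ⇒ K = (1/8, 13/24)
3. Q lies on line FP with FQ:QP = 4:5 ⇒ Q = (4/9, 0)
4. H is the intersection of line RK and line PQ ⇒ H = (-3/2, 0)
H = R + t·(K−R) with t = 15/2, so RH:HK = t:(1−t) = 15/2:-13/2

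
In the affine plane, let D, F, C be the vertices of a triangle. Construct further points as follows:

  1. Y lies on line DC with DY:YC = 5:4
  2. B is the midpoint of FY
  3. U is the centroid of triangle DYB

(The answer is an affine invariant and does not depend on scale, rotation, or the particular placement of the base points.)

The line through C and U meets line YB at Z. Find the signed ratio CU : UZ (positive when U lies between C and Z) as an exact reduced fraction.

CU:UZ = -17/5

Set D = (0, 0), F = (1, 0), C = (0, 1); any affine frame gives the same invariant.
1. Y lies on line DC with DY:YC = 5:4 ⇒ Y = (0, 5/9)
2. B is the midpoint of FY ⇒ B = (1/2, 5/18)
3. U is the centroid of triangle DYB ⇒ U = (1/6, 5/18)
line CU meets YB at Z = (2/17, 25/51)
U = C + t·(Z−C) with t = 17/12, so CU:UZ = 17/12:-5/12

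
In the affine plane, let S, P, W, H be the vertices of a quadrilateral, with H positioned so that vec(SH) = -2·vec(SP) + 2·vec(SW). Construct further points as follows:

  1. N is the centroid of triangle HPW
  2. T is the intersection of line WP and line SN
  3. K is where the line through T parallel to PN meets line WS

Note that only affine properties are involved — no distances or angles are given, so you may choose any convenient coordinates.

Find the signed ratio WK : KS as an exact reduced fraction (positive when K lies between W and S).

Set S = (0, 0), P = (1, 0), W = (0, 1), H = (-2, 2); any affine frame gives the same invariant.
1. N is the centroid of triangle HPW ⇒ N = (-1/3, 1)
2. T is the intersection of line WP and line SN ⇒ T = (-1/2, 3/2)
3. K is where the line through T parallel to PN meets line WS ⇒ K = (0, 9/8)
K = W + t·(S−W) with t = -1/8, so WK:KS = t:(1−t) = -1/8:9/8

WK:KS = -1/9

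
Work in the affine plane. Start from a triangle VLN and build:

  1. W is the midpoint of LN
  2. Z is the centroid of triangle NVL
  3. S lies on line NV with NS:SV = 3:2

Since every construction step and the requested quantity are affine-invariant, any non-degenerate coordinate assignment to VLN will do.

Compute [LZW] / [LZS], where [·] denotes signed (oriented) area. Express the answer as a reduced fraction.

Set V = (0, 0), L = (1, 0), N = (0, 1); any affine frame gives the same invariant.
1. W is the midpoint of LN ⇒ W = (1/2, 1/2)
2. Z is the centroid of triangle NVL ⇒ Z = (1/3, 1/3)
3. S lies on line NV with NS:SV = 3:2 ⇒ S = (0, 2/5)
2·[LZW] = -1/6, 2·[LZS] = 1/15
[LZW]:[LZS] = -1/6:1/15 = -5/2

[LZW]:[LZS] = -5/2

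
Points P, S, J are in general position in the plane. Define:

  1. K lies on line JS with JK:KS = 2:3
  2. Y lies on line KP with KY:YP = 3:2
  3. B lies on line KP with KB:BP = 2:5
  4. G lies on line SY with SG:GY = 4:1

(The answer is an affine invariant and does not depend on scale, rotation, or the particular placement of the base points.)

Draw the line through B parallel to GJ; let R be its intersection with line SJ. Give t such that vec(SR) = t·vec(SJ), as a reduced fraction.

Set P = (0, 0), S = (1, 0), J = (0, 1); any affine frame gives the same invariant.
1. K lies on line JS with JK:KS = 2:3 ⇒ K = (2/5, 3/5)
2. Y lies on line KP with KY:YP = 3:2 ⇒ Y = (4/25, 6/25)
3. B lies on line KP with KB:BP = 2:5 ⇒ B = (2/7, 3/7)
4. G lies on line SY with SG:GY = 4:1 ⇒ G = (41/125, 24/125)
through B parallel to GJ: direction (-41/125, 101/125); meets SJ at R = (19/210, 191/210)
R = S + t·(J−S) with t = 191/210

t = 191/210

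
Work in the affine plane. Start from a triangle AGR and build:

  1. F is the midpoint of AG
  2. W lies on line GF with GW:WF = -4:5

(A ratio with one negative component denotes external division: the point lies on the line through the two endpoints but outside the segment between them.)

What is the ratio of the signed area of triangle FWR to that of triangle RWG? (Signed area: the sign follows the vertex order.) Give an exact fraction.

[FWR]:[RWG] = -5/4

Assign A = (0, 0), G = (1, 0), R = (0, 1) — the answer is frame-independent, so this choice is without loss of generality.
1. F is the midpoint of AG ⇒ F = (1/2, 0)
2. W lies on line GF with GW:WF = -4:5 ⇒ W = (3, 0)
2·[FWR] = 5/2, 2·[RWG] = -2
[FWR]:[RWG] = 5/2:-2 = -5/4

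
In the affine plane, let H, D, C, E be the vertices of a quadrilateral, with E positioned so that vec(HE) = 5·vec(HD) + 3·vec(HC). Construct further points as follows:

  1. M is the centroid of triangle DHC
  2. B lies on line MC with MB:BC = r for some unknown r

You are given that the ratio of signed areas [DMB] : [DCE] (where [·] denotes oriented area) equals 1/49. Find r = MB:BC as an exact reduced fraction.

r = 3/4

Choose coordinates H = (0, 0), D = (1, 0), C = (0, 1), E = (5, 3).
1. M is the centroid of triangle DHC ⇒ M = (1/3, 1/3)
2. With MB:BC = r, write λ = r/(r+1) so B = M + λ·(C−M); B is affine-linear in λ
Every point depending on B is an affine combination of B and λ-independent points, so each such coordinate is linear in λ; the λ² term in each signed area is a multiple of (C−M)×(C−M) = 0, so 2·[DMB] and 2·[DCE] are each linear in λ. Evaluating at λ=0 and λ=1:
  2·[DMB] = -1/3·λ,   2·[DCE] = -7
So [DMB]:[DCE] = (-1/3·λ) / (-7). Setting this equal to 1/49:
  -1/3·λ = 1/49·(-7)  ⇒  λ = 3/7
Then r = λ/(1−λ) = (3/7)/(4/7) = 3/4. Check: with r = 3/4, B = (4/21, 13/21) and [DMB]:[DCE] = 1/49 as required.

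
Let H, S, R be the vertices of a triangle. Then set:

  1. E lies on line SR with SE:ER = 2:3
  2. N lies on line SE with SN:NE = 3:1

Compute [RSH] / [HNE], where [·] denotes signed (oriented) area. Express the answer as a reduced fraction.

[RSH]:[HNE] = -10

Set H = (0, 0), S = (1, 0), R = (0, 1); any affine frame gives the same invariant.
1. E lies on line SR with SE:ER = 2:3 ⇒ E = (3/5, 2/5)
2. N lies on line SE with SN:NE = 3:1 ⇒ N = (7/10, 3/10)
2·[RSH] = -1, 2·[HNE] = 1/10
[RSH]:[HNE] = -1:1/10 = -10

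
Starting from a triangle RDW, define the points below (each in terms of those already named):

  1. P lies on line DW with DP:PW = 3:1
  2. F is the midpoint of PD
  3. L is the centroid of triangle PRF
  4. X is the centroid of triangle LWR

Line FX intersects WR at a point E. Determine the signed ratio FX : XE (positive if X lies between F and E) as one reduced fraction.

FX:XE = 38/7

Set R = (0, 0), D = (1, 0), W = (0, 1); any affine frame gives the same invariant.
1. P lies on line DW with DP:PW = 3:1 ⇒ P = (1/4, 3/4)
2. F is the midpoint of PD ⇒ F = (5/8, 3/8)
3. L is the centroid of triangle PRF ⇒ L = (7/24, 3/8)
4. X is the centroid of triangle LWR ⇒ X = (7/72, 11/24)
line FX meets WR at E = (0, 9/19)
X = F + t·(E−F) with t = 38/45, so FX:XE = 38/45:7/45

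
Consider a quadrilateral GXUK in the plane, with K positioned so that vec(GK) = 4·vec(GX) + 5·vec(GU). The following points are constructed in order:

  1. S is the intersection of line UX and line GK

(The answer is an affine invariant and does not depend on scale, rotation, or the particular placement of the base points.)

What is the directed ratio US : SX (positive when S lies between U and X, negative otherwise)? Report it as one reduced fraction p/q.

Set G = (0, 0), X = (1, 0), U = (0, 1), K = (4, 5); any affine frame gives the same invariant.
1. S is the intersection of line UX and line GK ⇒ S = (4/9, 5/9)
S = U + t·(X−U) with t = 4/9, so US:SX = t:(1−t) = 4/9:5/9

US:SX = 4/5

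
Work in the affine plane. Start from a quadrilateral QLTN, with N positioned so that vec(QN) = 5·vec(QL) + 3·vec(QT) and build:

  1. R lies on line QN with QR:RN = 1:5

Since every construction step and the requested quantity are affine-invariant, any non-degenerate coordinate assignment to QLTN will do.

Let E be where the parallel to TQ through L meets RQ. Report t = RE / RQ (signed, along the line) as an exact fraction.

t = -1/5

Choose coordinates Q = (0, 0), L = (1, 0), T = (0, 1), N = (5, 3).
1. R lies on line QN with QR:RN = 1:5 ⇒ R = (5/6, 1/2)
through L parallel to TQ: direction (0, -1); meets RQ at E = (1, 3/5)
E = R + t·(Q−R) with t = -1/5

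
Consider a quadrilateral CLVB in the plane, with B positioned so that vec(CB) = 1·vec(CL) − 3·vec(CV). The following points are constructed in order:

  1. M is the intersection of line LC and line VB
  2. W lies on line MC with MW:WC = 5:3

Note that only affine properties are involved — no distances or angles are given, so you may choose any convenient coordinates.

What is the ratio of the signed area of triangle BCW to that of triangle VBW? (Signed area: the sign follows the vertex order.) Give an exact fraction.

Set C = (0, 0), L = (1, 0), V = (0, 1), B = (1, -3); any affine frame gives the same invariant.
1. M is the intersection of line LC and line VB ⇒ M = (1/4, 0)
2. W lies on line MC with MW:WC = 5:3 ⇒ W = (3/32, 0)
2·[BCW] = -9/32, 2·[VBW] = -5/8
[BCW]:[VBW] = -9/32:-5/8 = 9/20

[BCW]:[VBW] = 9/20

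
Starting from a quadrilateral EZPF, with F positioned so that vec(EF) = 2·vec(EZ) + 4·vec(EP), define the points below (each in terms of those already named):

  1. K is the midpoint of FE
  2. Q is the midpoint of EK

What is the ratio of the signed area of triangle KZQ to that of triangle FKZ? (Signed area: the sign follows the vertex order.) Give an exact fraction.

Assign E = (0, 0), Z = (1, 0), P = (0, 1), F = (2, 4) — the answer is frame-independent, so this choice is without loss of generality.
1. K is the midpoint of FE ⇒ K = (1, 2)
2. Q is the midpoint of EK ⇒ Q = (1/2, 1)
2·[KZQ] = -1, 2·[FKZ] = 2
[KZQ]:[FKZ] = -1:2 = -1/2

[KZQ]:[FKZ] = -1/2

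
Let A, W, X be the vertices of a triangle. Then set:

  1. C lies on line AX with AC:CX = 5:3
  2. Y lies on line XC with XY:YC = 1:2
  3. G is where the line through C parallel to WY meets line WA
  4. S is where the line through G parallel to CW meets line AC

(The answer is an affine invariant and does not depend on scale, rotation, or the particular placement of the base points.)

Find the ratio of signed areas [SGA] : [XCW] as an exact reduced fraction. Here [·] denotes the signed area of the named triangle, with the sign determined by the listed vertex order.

Work in coordinates with A = (0, 0), W = (1, 0), X = (0, 1).
1. C lies on line AX with AC:CX = 5:3 ⇒ C = (0, 5/8)
2. Y lies on line XC with XY:YC = 1:2 ⇒ Y = (0, 7/8)
3. G is where the line through C parallel to WY meets line WA ⇒ G = (5/7, 0)
4. S is where the line through G parallel to CW meets line AC ⇒ S = (0, 25/56)
2·[SGA] = -125/392, 2·[XCW] = 3/8
[SGA]:[XCW] = -125/392:3/8 = -125/147

[SGA]:[XCW] = -125/147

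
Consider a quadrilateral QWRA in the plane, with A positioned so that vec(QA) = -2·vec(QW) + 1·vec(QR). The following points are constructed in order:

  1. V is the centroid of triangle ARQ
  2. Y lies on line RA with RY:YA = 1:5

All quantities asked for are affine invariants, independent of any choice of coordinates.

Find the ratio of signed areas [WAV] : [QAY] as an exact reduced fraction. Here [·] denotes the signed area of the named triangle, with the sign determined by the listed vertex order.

Set Q = (0, 0), W = (1, 0), R = (0, 1), A = (-2, 1); any affine frame gives the same invariant.
1. V is the centroid of triangle ARQ ⇒ V = (-2/3, 2/3)
2. Y lies on line RA with RY:YA = 1:5 ⇒ Y = (-1/3, 1)
2·[WAV] = -1/3, 2·[QAY] = -5/3
[WAV]:[QAY] = -1/3:-5/3 = 1/5

[WAV]:[QAY] = 1/5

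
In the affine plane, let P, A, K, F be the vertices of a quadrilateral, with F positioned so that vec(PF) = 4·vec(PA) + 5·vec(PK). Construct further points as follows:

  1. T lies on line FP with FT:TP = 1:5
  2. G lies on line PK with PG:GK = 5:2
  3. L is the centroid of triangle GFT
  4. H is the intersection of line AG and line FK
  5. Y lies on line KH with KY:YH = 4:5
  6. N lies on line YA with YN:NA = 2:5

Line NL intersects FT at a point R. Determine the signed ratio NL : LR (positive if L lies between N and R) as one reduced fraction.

Choose coordinates P = (0, 0), A = (1, 0), K = (0, 1), F = (4, 5).
1. T lies on line FP with FT:TP = 1:5 ⇒ T = (10/3, 25/6)
2. G lies on line PK with PG:GK = 5:2 ⇒ G = (0, 5/7)
3. L is the centroid of triangle GFT ⇒ L = (22/9, 415/126)
4. H is the intersection of line AG and line FK ⇒ H = (-1/6, 5/6)
5. Y lies on line KH with KY:YH = 4:5 ⇒ Y = (-2/27, 25/27)
6. N lies on line YA with YN:NA = 2:5 ⇒ N = (44/189, 125/189)
line NL meets FT at R = (2024/315, 506/63)
L = N + t·(R−N) with t = 5/14, so NL:LR = 5/14:9/14

NL:LR = 5/9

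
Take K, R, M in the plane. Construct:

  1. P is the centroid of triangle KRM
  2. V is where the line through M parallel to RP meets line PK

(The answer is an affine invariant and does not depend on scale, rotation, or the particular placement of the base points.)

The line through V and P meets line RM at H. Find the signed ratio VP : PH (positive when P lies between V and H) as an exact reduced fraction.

Work in coordinates with K = (0, 0), R = (1, 0), M = (0, 1).
1. P is the centroid of triangle KRM ⇒ P = (1/3, 1/3)
2. V is where the line through M parallel to RP meets line PK ⇒ V = (2/3, 2/3)
line VP meets RM at H = (1/2, 1/2)
P = V + t·(H−V) with t = 2, so VP:PH = 2:-1

VP:PH = -2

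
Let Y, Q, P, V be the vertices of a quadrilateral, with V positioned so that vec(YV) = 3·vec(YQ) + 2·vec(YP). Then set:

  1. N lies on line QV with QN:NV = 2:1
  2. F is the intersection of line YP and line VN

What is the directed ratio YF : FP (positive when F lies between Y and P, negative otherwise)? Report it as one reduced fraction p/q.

Choose coordinates Y = (0, 0), Q = (1, 0), P = (0, 1), V = (3, 2).
1. N lies on line QV with QN:NV = 2:1 ⇒ N = (7/3, 4/3)
2. F is the intersection of line YP and line VN ⇒ F = (0, -1)
F = Y + t·(P−Y) with t = -1, so YF:FP = t:(1−t) = -1:2

YF:FP = -1/2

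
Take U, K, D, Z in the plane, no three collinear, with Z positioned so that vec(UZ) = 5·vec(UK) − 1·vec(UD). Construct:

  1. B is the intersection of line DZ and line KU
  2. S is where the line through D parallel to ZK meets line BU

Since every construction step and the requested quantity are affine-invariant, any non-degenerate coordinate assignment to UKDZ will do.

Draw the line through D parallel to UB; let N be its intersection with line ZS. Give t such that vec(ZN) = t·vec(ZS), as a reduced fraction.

t = 2

Set U = (0, 0), K = (1, 0), D = (0, 1), Z = (5, -1); any affine frame gives the same invariant.
1. B is the intersection of line DZ and line KU ⇒ B = (5/2, 0)
2. S is where the line through D parallel to ZK meets line BU ⇒ S = (4, 0)
through D parallel to UB: direction (5/2, 0); meets ZS at N = (3, 1)
N = Z + t·(S−Z) with t = 2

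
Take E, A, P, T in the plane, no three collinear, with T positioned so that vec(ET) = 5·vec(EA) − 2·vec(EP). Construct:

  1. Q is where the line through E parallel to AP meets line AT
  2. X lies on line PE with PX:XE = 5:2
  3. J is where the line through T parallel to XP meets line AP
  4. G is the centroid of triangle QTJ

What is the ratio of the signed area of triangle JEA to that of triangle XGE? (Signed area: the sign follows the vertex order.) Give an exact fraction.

[JEA]:[XGE] = 14/3

Choose coordinates E = (0, 0), A = (1, 0), P = (0, 1), T = (5, -2).
1. Q is where the line through E parallel to AP meets line AT ⇒ Q = (-1, 1)
2. X lies on line PE with PX:XE = 5:2 ⇒ X = (0, 2/7)
3. J is where the line through T parallel to XP meets line AP ⇒ J = (5, -4)
4. G is the centroid of triangle QTJ ⇒ G = (3, -5/3)
2·[JEA] = -4, 2·[XGE] = -6/7
[JEA]:[XGE] = -4:-6/7 = 14/3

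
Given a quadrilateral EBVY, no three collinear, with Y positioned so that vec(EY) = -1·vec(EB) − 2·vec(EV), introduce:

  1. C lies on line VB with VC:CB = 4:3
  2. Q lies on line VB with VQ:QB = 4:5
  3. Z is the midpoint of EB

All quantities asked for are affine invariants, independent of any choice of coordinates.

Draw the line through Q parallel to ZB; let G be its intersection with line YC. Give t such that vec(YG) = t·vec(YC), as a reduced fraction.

t = 161/153

Set E = (0, 0), B = (1, 0), V = (0, 1), Y = (-1, -2); any affine frame gives the same invariant.
1. C lies on line VB with VC:CB = 4:3 ⇒ C = (4/7, 3/7)
2. Q lies on line VB with VQ:QB = 4:5 ⇒ Q = (4/9, 5/9)
3. Z is the midpoint of EB ⇒ Z = (1/2, 0)
through Q parallel to ZB: direction (1/2, 0); meets YC at G = (100/153, 5/9)
G = Y + t·(C−Y) with t = 161/153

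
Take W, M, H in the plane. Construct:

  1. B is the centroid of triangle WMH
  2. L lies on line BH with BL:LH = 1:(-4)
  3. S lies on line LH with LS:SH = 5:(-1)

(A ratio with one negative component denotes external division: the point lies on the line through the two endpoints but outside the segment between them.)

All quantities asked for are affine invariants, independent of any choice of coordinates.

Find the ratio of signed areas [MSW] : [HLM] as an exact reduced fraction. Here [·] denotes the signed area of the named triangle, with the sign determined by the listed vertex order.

Set W = (0, 0), M = (1, 0), H = (0, 1); any affine frame gives the same invariant.
1. B is the centroid of triangle WMH ⇒ B = (1/3, 1/3)
2. L lies on line BH with BL:LH = 1:(-4) ⇒ L = (4/9, 1/9)
3. S lies on line LH with LS:SH = 5:(-1) ⇒ S = (-1/9, 11/9)
2·[MSW] = 11/9, 2·[HLM] = 4/9
[MSW]:[HLM] = 11/9:4/9 = 11/4

[MSW]:[HLM] = 11/4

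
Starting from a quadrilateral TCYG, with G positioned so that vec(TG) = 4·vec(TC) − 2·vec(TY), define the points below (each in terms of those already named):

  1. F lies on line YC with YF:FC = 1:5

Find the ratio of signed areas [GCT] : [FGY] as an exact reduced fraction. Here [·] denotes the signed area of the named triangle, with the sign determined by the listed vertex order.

Assign T = (0, 0), C = (1, 0), Y = (0, 1), G = (4, -2) — the answer is frame-independent, so this choice is without loss of generality.
1. F lies on line YC with YF:FC = 1:5 ⇒ F = (1/6, 5/6)
2·[GCT] = 2, 2·[FGY] = 1/6
[GCT]:[FGY] = 2:1/6 = 12

[GCT]:[FGY] = 12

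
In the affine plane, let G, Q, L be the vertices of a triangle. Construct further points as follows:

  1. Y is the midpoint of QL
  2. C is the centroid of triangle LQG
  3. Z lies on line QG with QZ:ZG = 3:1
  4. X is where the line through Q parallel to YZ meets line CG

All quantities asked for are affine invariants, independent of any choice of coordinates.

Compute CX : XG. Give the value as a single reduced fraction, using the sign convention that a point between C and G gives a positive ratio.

CX:XG = -5/6

Set G = (0, 0), Q = (1, 0), L = (0, 1); any affine frame gives the same invariant.
1. Y is the midpoint of QL ⇒ Y = (1/2, 1/2)
2. C is the centroid of triangle LQG ⇒ C = (1/3, 1/3)
3. Z lies on line QG with QZ:ZG = 3:1 ⇒ Z = (1/4, 0)
4. X is where the line through Q parallel to YZ meets line CG ⇒ X = (2, 2)
X = C + t·(G−C) with t = -5, so CX:XG = t:(1−t) = -5:6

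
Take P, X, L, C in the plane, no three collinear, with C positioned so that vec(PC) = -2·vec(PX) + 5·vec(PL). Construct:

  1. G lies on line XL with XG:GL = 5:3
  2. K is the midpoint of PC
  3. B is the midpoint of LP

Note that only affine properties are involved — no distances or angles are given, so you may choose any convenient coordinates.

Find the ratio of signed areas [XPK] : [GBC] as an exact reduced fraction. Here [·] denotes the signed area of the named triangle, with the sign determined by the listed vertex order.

Choose coordinates P = (0, 0), X = (1, 0), L = (0, 1), C = (-2, 5).
1. G lies on line XL with XG:GL = 5:3 ⇒ G = (3/8, 5/8)
2. K is the midpoint of PC ⇒ K = (-1, 5/2)
3. B is the midpoint of LP ⇒ B = (0, 1/2)
2·[XPK] = -5/2, 2·[GBC] = -31/16
[XPK]:[GBC] = -5/2:-31/16 = 40/31

[XPK]:[GBC] = 40/31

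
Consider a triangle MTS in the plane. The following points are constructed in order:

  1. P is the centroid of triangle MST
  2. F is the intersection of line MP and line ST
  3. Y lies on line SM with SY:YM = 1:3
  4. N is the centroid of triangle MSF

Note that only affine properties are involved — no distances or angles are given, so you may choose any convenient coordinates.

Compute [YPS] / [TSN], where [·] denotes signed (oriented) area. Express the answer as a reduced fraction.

Choose coordinates M = (0, 0), T = (1, 0), S = (0, 1).
1. P is the centroid of triangle MST ⇒ P = (1/3, 1/3)
2. F is the intersection of line MP and line ST ⇒ F = (1/2, 1/2)
3. Y lies on line SM with SY:YM = 1:3 ⇒ Y = (0, 3/4)
4. N is the centroid of triangle MSF ⇒ N = (1/6, 1/2)
2·[YPS] = 1/12, 2·[TSN] = 1/3
[YPS]:[TSN] = 1/12:1/3 = 1/4

[YPS]:[TSN] = 1/4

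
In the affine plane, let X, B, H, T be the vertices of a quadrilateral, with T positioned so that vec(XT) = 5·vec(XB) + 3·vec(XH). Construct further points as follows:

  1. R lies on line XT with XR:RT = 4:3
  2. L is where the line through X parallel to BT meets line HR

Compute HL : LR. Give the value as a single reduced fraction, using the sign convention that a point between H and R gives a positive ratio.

HL:LR = 7/3

Choose coordinates X = (0, 0), B = (1, 0), H = (0, 1), T = (5, 3).
1. R lies on line XT with XR:RT = 4:3 ⇒ R = (20/7, 12/7)
2. L is where the line through X parallel to BT meets line HR ⇒ L = (2, 3/2)
L = H + t·(R−H) with t = 7/10, so HL:LR = t:(1−t) = 7/10:3/10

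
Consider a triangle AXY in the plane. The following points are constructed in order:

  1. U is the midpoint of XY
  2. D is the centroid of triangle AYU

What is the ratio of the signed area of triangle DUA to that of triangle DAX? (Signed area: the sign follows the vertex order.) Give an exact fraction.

Set A = (0, 0), X = (1, 0), Y = (0, 1); any affine frame gives the same invariant.
1. U is the midpoint of XY ⇒ U = (1/2, 1/2)
2. D is the centroid of triangle AYU ⇒ D = (1/6, 1/2)
2·[DUA] = -1/6, 2·[DAX] = 1/2
[DUA]:[DAX] = -1/6:1/2 = -1/3

[DUA]:[DAX] = -1/3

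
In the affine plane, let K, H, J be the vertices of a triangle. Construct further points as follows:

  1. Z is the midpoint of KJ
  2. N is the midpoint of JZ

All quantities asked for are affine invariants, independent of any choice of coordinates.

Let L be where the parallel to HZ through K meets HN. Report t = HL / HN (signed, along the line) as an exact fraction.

Assign K = (0, 0), H = (1, 0), J = (0, 1) — the answer is frame-independent, so this choice is without loss of generality.
1. Z is the midpoint of KJ ⇒ Z = (0, 1/2)
2. N is the midpoint of JZ ⇒ N = (0, 3/4)
through K parallel to HZ: direction (-1, 1/2); meets HN at L = (3, -3/2)
L = H + t·(N−H) with t = -2

t = -2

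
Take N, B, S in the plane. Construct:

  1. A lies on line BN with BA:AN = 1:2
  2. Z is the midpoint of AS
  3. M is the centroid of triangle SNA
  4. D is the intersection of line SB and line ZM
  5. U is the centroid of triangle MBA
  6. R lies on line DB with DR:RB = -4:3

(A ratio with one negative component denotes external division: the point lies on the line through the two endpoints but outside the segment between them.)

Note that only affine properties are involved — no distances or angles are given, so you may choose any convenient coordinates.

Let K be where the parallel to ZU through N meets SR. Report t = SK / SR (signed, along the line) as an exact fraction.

Work in coordinates with N = (0, 0), B = (1, 0), S = (0, 1).
1. A lies on line BN with BA:AN = 1:2 ⇒ A = (2/3, 0)
2. Z is the midpoint of AS ⇒ Z = (1/3, 1/2)
3. M is the centroid of triangle SNA ⇒ M = (2/9, 1/3)
4. D is the intersection of line SB and line ZM ⇒ D = (2/5, 3/5)
5. U is the centroid of triangle MBA ⇒ U = (17/27, 1/9)
6. R lies on line DB with DR:RB = -4:3 ⇒ R = (14/5, -9/5)
through N parallel to ZU: direction (8/27, -7/18); meets SR at K = (-16/5, 21/5)
K = S + t·(R−S) with t = -8/7

t = -8/7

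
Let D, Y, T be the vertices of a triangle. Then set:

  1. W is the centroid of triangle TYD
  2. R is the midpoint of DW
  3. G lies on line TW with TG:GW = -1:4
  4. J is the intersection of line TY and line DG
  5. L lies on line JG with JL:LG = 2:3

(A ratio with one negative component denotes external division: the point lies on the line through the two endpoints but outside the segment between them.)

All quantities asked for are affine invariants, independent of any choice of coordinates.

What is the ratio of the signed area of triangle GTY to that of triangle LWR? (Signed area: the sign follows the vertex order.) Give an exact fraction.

[GTY]:[LWR] = -25/47

Choose coordinates D = (0, 0), Y = (1, 0), T = (0, 1).
1. W is the centroid of triangle TYD ⇒ W = (1/3, 1/3)
2. R is the midpoint of DW ⇒ R = (1/6, 1/6)
3. G lies on line TW with TG:GW = -1:4 ⇒ G = (-1/9, 11/9)
4. J is the intersection of line TY and line DG ⇒ J = (-1/10, 11/10)
5. L lies on line JG with JL:LG = 2:3 ⇒ L = (-47/450, 517/450)
2·[GTY] = 1/9, 2·[LWR] = -47/225
[GTY]:[LWR] = 1/9:-47/225 = -25/47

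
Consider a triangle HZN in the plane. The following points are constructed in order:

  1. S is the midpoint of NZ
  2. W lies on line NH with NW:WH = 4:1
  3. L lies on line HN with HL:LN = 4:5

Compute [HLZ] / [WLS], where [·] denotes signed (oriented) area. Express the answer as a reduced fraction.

[HLZ]:[WLS] = 40/11

Work in coordinates with H = (0, 0), Z = (1, 0), N = (0, 1).
1. S is the midpoint of NZ ⇒ S = (1/2, 1/2)
2. W lies on line NH with NW:WH = 4:1 ⇒ W = (0, 1/5)
3. L lies on line HN with HL:LN = 4:5 ⇒ L = (0, 4/9)
2·[HLZ] = -4/9, 2·[WLS] = -11/90
[HLZ]:[WLS] = -4/9:-11/90 = 40/11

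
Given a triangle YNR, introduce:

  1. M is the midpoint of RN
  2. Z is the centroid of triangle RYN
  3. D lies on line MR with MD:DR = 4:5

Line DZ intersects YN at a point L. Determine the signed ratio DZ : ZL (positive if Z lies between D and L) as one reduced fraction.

Choose coordinates Y = (0, 0), N = (1, 0), R = (0, 1).
1. M is the midpoint of RN ⇒ M = (1/2, 1/2)
2. Z is the centroid of triangle RYN ⇒ Z = (1/3, 1/3)
3. D lies on line MR with MD:DR = 4:5 ⇒ D = (5/18, 13/18)
line DZ meets YN at L = (8/21, 0)
Z = D + t·(L−D) with t = 7/13, so DZ:ZL = 7/13:6/13

DZ:ZL = 7/6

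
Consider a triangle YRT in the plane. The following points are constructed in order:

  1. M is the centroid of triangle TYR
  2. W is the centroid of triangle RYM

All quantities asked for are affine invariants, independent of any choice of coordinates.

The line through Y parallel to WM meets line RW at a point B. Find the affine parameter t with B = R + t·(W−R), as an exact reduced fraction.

Work in coordinates with Y = (0, 0), R = (1, 0), T = (0, 1).
1. M is the centroid of triangle TYR ⇒ M = (1/3, 1/3)
2. W is the centroid of triangle RYM ⇒ W = (4/9, 1/9)
through Y parallel to WM: direction (-1/9, 2/9); meets RW at B = (-1/9, 2/9)
B = R + t·(W−R) with t = 2

t = 2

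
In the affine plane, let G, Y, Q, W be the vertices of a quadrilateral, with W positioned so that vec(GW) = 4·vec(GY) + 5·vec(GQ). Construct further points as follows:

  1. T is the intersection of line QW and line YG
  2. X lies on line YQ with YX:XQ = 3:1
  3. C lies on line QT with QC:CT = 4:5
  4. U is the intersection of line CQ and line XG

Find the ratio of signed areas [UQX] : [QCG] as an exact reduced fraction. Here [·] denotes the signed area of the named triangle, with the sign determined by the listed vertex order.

[UQX]:[QCG] = 9/16

Choose coordinates G = (0, 0), Y = (1, 0), Q = (0, 1), W = (4, 5).
1. T is the intersection of line QW and line YG ⇒ T = (-1, 0)
2. X lies on line YQ with YX:XQ = 3:1 ⇒ X = (1/4, 3/4)
3. C lies on line QT with QC:CT = 4:5 ⇒ C = (-4/9, 5/9)
4. U is the intersection of line CQ and line XG ⇒ U = (1/2, 3/2)
2·[UQX] = 1/4, 2·[QCG] = 4/9
[UQX]:[QCG] = 1/4:4/9 = 9/16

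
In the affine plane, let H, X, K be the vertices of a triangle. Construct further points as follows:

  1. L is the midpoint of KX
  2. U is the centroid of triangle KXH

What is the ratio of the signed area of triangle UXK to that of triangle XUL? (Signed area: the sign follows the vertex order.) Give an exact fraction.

[UXK]:[XUL] = -2

Choose coordinates H = (0, 0), X = (1, 0), K = (0, 1).
1. L is the midpoint of KX ⇒ L = (1/2, 1/2)
2. U is the centroid of triangle KXH ⇒ U = (1/3, 1/3)
2·[UXK] = 1/3, 2·[XUL] = -1/6
[UXK]:[XUL] = 1/3:-1/6 = -2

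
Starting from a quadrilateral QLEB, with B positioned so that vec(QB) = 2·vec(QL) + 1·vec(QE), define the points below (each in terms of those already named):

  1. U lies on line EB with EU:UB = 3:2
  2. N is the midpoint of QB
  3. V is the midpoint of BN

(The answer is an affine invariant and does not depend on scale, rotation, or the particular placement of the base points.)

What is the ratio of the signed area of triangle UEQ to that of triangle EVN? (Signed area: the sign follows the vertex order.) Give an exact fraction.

[UEQ]:[EVN] = -12/5

Set Q = (0, 0), L = (1, 0), E = (0, 1), B = (2, 1); any affine frame gives the same invariant.
1. U lies on line EB with EU:UB = 3:2 ⇒ U = (6/5, 1)
2. N is the midpoint of QB ⇒ N = (1, 1/2)
3. V is the midpoint of BN ⇒ V = (3/2, 3/4)
2·[UEQ] = 6/5, 2·[EVN] = -1/2
[UEQ]:[EVN] = 6/5:-1/2 = -12/5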